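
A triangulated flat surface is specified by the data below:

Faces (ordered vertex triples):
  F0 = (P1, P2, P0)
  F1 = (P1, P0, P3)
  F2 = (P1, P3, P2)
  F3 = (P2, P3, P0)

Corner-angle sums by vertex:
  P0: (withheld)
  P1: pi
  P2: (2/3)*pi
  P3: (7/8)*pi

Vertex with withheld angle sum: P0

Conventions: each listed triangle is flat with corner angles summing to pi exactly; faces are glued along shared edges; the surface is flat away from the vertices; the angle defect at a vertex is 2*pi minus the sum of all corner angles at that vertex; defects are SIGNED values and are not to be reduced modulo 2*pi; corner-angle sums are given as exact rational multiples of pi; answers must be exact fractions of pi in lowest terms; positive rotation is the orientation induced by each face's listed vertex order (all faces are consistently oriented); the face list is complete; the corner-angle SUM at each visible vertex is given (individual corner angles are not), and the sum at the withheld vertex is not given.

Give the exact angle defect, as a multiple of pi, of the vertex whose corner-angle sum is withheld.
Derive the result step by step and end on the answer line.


V = 4, E = 6, F = 4; chi = V - E + F = 2
Gauss-Bonnet: total defect = 2*pi*chi = 4*pi; visible defects sum to (83/24)*pi

Answer: defect(P0) = (13/24)*pi


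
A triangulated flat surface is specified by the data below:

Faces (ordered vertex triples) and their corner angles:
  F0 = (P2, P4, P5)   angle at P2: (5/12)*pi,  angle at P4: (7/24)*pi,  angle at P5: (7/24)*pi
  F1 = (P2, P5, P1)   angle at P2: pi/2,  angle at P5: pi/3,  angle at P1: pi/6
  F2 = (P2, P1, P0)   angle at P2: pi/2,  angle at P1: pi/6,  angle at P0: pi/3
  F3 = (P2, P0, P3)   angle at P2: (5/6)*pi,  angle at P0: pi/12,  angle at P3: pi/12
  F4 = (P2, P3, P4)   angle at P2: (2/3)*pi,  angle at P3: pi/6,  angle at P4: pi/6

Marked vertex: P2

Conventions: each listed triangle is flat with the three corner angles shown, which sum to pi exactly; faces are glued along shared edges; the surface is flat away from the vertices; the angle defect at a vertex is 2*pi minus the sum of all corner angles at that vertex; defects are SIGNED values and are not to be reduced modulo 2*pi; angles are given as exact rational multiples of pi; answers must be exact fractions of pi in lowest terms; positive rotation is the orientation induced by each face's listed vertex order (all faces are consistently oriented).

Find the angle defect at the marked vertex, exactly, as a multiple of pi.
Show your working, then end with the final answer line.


Sum of corner angles at P2: (35/12)*pi
defect = 2*pi - (35/12)*pi

Answer: defect(P2) = (-11/12)*pi


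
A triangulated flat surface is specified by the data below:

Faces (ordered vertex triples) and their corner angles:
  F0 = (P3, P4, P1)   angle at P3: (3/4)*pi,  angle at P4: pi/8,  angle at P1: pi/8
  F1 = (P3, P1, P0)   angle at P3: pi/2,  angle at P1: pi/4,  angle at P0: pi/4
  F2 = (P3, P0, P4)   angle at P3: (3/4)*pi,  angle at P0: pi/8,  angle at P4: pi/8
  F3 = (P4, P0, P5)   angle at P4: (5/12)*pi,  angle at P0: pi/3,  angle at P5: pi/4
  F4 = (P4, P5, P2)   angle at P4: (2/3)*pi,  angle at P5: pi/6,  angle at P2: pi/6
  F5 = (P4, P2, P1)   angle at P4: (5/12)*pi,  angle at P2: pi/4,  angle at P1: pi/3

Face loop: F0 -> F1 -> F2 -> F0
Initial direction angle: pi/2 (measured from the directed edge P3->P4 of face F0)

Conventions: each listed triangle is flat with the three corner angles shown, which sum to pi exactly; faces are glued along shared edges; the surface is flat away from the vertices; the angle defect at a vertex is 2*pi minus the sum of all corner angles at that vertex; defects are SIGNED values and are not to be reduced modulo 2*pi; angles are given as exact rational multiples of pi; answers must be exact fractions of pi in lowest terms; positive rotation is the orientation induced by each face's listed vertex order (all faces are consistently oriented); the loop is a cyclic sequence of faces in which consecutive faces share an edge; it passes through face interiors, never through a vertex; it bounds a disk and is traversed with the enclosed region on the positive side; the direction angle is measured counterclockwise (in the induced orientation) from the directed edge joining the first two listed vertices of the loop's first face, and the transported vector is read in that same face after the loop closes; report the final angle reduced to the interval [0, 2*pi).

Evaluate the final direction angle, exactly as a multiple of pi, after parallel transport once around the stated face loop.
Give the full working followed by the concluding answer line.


enclosed vertex P3: corner angles sum to 2*pi, defect = 2*pi - 2*pi = 0
transport around the loop rotates by the sum of enclosed defects; add to the initial angle mod 2*pi
final angle = pi/2 + 0 = pi/2 (mod 2*pi)

Answer: final direction angle = pi/2


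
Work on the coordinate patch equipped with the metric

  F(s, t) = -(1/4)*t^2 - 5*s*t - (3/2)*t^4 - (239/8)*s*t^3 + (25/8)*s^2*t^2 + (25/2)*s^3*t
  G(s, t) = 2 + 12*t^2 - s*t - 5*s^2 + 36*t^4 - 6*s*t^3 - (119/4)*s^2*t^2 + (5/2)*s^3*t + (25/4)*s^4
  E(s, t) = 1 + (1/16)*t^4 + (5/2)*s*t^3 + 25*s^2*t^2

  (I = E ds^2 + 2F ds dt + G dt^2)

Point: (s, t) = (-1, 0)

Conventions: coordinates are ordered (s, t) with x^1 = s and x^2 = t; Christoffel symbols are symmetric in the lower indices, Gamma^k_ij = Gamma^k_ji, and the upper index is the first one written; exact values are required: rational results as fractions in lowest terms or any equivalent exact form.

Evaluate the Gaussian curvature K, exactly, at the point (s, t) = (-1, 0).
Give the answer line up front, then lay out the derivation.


Answer: K = -400/169

E = 1, F = 0, G = 13/4, EG - F^2 = 13/4 at the point
E_s = 0, E_t = 0, F_s = 0, F_t = -15/2, G_s = -15, G_t = -3/2
E_tt = 50, F_st = 65/2, G_ss = 65
Brioschi: K = (det M1 - det M2) / (EG - F^2)^2 with the standard first/second-derivative matrices M1, M2.
M1 = [[-E_tt/2 + F_st - G_ss/2, E_s/2, F_s - E_t/2], [F_t - G_s/2, E, F], [G_t/2, F, G]] = [[-25, 0, 0], [0, 1, 0], [-3/4, 0, 13/4]]; det M1 = -325/4
M2 = [[0, E_t/2, G_s/2], [E_t/2, E, F], [G_s/2, F, G]] = [[0, 0, -15/2], [0, 1, 0], [-15/2, 0, 13/4]]; det M2 = -225/4
det M1 - det M2 = -25; K = -25 / (13/4)^2 = -400/169


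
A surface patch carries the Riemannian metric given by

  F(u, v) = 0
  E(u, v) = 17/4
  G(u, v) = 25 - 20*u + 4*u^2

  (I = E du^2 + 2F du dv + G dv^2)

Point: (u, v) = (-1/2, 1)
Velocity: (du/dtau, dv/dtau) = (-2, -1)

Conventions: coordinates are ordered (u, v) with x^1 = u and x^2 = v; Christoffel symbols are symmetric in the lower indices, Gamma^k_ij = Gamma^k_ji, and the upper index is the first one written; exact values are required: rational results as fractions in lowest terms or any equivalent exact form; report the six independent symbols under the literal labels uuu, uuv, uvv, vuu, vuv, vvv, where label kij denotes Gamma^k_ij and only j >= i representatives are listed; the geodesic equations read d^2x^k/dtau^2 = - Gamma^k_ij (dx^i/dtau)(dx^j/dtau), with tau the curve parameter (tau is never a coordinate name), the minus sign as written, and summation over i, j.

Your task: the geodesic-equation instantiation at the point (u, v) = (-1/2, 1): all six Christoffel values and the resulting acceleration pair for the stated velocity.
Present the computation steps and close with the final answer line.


E = 17/4, F = 0, G = 36 at the point
E_u = 0, E_v = 0, F_u = 0, F_v = 0, G_u = -24, G_v = 0
EG - F^2 = 153;  g^inv = (1/153) * [[36, 0], [0, 17/4]]
first-kind symbols [ij,l] = (1/2)(d_i g_jl + d_j g_il - d_l g_ij): [uu,u] = E_u/2 = 0, [uu,v] = F_u - E_v/2 = 0, [uv,u] = E_v/2 = 0, [uv,v] = G_u/2 = -12, [vv,u] = F_v - G_u/2 = 12, [vv,v] = G_v/2 = 0
Gamma^u_ij = (G*[ij,u] - F*[ij,v])/(EG - F^2), Gamma^v_ij = (E*[ij,v] - F*[ij,u])/(EG - F^2)
Gamma_uuu = 0, Gamma_uuv = 0, Gamma_uvv = 48/17, Gamma_vuu = 0, Gamma_vuv = -1/3, Gamma_vvv = 0
d^2u/dtau^2 = -(Gamma_uuu*(-2)^2 + 2*Gamma_uuv*(-2)*(-1) + Gamma_uvv*(-1)^2) = -48/17
d^2v/dtau^2 = -(Gamma_vuu*(-2)^2 + 2*Gamma_vuv*(-2)*(-1) + Gamma_vvv*(-1)^2) = 4/3

Answer: Gamma_uuu = 0, Gamma_uuv = 0, Gamma_uvv = 48/17, Gamma_vuu = 0, Gamma_vuv = -1/3, Gamma_vvv = 0; accelerations (d^2u/dtau^2, d^2v/dtau^2) = (-48/17, 4/3)


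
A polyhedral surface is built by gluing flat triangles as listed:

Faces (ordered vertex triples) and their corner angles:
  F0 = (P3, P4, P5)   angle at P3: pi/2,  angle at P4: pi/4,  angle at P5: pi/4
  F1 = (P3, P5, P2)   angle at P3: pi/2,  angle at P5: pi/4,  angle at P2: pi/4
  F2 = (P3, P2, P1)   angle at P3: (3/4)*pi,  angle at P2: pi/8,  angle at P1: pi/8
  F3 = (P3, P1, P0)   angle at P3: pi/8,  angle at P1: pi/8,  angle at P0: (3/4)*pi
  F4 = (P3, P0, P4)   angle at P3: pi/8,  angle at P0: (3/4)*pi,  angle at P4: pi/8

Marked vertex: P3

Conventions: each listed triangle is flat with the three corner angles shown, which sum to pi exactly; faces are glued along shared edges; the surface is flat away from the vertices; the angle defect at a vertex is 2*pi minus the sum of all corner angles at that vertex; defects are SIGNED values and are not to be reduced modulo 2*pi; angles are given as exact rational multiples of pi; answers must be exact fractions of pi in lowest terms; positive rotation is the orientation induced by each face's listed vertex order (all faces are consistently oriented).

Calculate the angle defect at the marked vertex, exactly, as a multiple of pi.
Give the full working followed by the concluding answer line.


Sum of corner angles at P3: 2*pi
defect = 2*pi - 2*pi

Answer: defect(P3) = 0


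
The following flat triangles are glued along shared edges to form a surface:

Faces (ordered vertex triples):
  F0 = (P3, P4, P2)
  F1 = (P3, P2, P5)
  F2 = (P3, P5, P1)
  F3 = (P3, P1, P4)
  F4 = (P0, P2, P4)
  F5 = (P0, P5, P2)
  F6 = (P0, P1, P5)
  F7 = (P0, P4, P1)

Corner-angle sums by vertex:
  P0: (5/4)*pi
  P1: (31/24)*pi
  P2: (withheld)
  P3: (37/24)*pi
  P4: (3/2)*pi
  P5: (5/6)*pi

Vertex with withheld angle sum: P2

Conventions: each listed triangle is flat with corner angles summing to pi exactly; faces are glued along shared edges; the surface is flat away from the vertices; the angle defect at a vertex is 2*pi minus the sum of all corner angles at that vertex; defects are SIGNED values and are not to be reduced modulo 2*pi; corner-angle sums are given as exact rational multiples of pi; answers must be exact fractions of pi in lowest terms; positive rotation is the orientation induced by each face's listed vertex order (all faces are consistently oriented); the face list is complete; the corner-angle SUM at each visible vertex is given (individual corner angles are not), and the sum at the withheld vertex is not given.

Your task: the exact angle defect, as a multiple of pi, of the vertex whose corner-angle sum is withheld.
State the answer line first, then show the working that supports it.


Answer: defect(P2) = (5/12)*pi

V = 6, E = 12, F = 8; chi = V - E + F = 2
Gauss-Bonnet: total defect = 2*pi*chi = 4*pi; visible defects sum to (43/12)*pi


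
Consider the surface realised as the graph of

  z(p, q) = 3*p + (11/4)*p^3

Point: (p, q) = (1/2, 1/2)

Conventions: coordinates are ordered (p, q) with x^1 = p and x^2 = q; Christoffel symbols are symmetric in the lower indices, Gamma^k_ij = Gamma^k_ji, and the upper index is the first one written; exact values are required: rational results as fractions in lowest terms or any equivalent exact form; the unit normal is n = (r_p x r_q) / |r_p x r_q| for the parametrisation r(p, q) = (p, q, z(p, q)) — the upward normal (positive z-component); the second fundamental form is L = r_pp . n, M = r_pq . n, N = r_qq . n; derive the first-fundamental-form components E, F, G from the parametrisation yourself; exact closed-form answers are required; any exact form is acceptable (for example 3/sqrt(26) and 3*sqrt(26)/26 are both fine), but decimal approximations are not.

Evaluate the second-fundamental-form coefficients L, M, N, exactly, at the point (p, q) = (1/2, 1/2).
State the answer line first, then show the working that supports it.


Answer: L = 132*sqrt(6817)/6817, M = 0, N = 0

z_p = 81/16, z_q = 0, z_pp = 33/4, z_pq = 0, z_qq = 0
E = 6817/256, F = 0, G = 1; answer radicand W^2 = 6817/256
unnormalised second-form numerators: l = 33/4, m = 0, n = 0; L = l/sqrt(6817/256), and similarly M = m/sqrt(W^2), N = n/sqrt(W^2)


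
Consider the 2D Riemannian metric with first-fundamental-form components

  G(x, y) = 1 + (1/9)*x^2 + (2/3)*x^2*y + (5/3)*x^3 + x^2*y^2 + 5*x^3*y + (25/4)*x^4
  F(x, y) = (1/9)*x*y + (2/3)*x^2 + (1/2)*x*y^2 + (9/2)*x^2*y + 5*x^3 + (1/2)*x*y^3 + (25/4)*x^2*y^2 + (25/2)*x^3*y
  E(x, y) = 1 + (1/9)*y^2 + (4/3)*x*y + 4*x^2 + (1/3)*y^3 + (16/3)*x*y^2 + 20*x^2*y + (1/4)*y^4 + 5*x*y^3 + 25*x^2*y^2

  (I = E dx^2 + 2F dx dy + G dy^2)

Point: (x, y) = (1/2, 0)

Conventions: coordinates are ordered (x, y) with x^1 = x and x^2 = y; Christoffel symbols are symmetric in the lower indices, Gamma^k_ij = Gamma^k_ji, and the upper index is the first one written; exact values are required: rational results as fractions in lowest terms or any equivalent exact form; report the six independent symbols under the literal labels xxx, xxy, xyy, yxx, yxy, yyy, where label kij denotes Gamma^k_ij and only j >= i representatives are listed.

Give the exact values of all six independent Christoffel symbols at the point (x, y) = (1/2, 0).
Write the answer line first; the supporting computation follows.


Answer: Gamma_xxx = 1152/1513, Gamma_xxy = 96/89, Gamma_xyy = 288/1513, Gamma_yxx = 912/1513, Gamma_yxy = 76/89, Gamma_yyy = 228/1513

E = 2, F = 19/24, G = 937/576 at the point
E_x = 4, E_y = 17/3, F_x = 53/12, F_y = 395/144, G_x = 323/72, G_y = 19/24
EG - F^2 = 1513/576;  g^inv = (576/1513) * [[937/576, -19/24], [-19/24, 2]]
first-kind symbols [ij,l] = (1/2)(d_i g_jl + d_j g_il - d_l g_ij): [xx,x] = E_x/2 = 2, [xx,y] = F_x - E_y/2 = 19/12, [xy,x] = E_y/2 = 17/6, [xy,y] = G_x/2 = 323/144, [yy,x] = F_y - G_x/2 = 1/2, [yy,y] = G_y/2 = 19/48
Gamma^x_ij = (G*[ij,x] - F*[ij,y])/(EG - F^2), Gamma^y_ij = (E*[ij,y] - F*[ij,x])/(EG - F^2)


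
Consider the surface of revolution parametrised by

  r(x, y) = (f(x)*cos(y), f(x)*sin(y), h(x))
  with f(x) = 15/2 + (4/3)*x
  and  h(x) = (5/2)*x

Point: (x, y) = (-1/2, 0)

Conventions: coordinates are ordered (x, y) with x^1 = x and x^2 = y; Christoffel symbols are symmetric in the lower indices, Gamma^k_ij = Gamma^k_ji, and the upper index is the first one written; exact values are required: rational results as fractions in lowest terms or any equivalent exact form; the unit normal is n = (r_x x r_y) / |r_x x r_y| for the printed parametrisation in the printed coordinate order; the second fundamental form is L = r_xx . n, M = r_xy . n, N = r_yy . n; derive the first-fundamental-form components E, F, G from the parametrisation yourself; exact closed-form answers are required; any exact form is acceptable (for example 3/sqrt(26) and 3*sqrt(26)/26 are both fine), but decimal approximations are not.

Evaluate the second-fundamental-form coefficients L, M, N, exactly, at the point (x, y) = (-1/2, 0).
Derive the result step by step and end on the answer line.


f = 41/6, f' = 4/3, f'' = 0, h' = 5/2, h'' = 0
E = 289/36, F = 0, G = 1681/36; answer radicand W^2 = 289/36
unnormalised second-form numerators: l = 0, m = 0, n = 205/12; L = l/sqrt(289/36), and similarly M = m/sqrt(W^2), N = n/sqrt(W^2)

Answer: L = 0, M = 0, N = 205/34


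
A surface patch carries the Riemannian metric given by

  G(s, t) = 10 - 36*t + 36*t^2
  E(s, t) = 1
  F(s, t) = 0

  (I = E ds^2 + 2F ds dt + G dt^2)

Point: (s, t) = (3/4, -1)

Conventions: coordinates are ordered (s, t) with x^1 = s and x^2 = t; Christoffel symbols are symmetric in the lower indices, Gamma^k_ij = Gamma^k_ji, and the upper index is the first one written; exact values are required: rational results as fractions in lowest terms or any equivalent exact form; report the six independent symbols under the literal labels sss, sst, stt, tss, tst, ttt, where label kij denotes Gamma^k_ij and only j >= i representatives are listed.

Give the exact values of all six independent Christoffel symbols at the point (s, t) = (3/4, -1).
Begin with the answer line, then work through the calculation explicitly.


Answer: Gamma_sss = 0, Gamma_sst = 0, Gamma_stt = 0, Gamma_tss = 0, Gamma_tst = 0, Gamma_ttt = -27/41

E = 1, F = 0, G = 82 at the point
E_s = 0, E_t = 0, F_s = 0, F_t = 0, G_s = 0, G_t = -108
EG - F^2 = 82;  g^inv = (1/82) * [[82, 0], [0, 1]]
first-kind symbols [ij,l] = (1/2)(d_i g_jl + d_j g_il - d_l g_ij): [ss,s] = E_s/2 = 0, [ss,t] = F_s - E_t/2 = 0, [st,s] = E_t/2 = 0, [st,t] = G_s/2 = 0, [tt,s] = F_t - G_s/2 = 0, [tt,t] = G_t/2 = -54
Gamma^s_ij = (G*[ij,s] - F*[ij,t])/(EG - F^2), Gamma^t_ij = (E*[ij,t] - F*[ij,s])/(EG - F^2)


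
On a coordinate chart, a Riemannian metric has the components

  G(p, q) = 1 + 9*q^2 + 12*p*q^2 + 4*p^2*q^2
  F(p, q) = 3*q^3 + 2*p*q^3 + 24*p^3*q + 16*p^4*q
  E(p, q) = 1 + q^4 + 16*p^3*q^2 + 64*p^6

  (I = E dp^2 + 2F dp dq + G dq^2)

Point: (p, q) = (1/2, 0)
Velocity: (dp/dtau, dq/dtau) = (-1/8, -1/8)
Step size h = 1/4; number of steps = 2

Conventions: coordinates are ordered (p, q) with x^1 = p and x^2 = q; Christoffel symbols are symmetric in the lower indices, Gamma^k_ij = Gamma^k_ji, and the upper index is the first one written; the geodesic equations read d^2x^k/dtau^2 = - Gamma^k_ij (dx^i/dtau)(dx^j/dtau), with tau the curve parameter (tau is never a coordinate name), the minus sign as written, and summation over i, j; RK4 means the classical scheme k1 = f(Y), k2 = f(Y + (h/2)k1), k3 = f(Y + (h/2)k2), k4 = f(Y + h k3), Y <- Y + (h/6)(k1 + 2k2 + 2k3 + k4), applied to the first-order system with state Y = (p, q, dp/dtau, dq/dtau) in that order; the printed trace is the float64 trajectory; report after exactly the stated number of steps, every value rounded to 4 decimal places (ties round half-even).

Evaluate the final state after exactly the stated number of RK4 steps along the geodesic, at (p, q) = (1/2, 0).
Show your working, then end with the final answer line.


f(Y) = (dp/dtau, dq/dtau, -Gamma^p_ij Y'^i Y'^j, -Gamma^q_ij Y'^i Y'^j) with the Gammas evaluated at the stage position; h = 0.250000; intermediate values shown to 6 dp
step 0: p = 0.5000, q = 0.0000, dp/dtau = -0.1250, dq/dtau = -0.1250
step 1:
  k1: at (p, q) = (0.500000, 0.000000), (dp/dtau, dq/dtau) = (-0.125000, -0.125000); Gamma_ppp = 3.000000, Gamma_ppq = 0.000000, Gamma_pqq = 2.000000, Gamma_qpp = 0.000000, Gamma_qpq = 0.000000, Gamma_qqq = 0.000000; k1 = (-0.125000, -0.125000, -0.078125, 0.000000)
  k2: at (p, q) = (0.484375, -0.015625), (dp/dtau, dq/dtau) = (-0.134766, -0.125000); Gamma_ppp = 2.796892, Gamma_ppq = -0.015522, Gamma_pqq = 1.971309, Gamma_qpp = -0.190721, Gamma_qpq = 0.001058, Gamma_qqq = -0.134424; k2 = (-0.134766, -0.125000, -0.081075, 0.005529)
  k3: at (p, q) = (0.483154, -0.015625), (dp/dtau, dq/dtau) = (-0.135134, -0.124309); Gamma_ppp = 2.780707, Gamma_ppq = -0.015510, Gamma_pqq = 1.968606, Gamma_qpp = -0.190940, Gamma_qpq = 0.001065, Gamma_qqq = -0.135176; k3 = (-0.135134, -0.124309, -0.080679, 0.005540)
  k4: at (p, q) = (0.466216, -0.031077), (dp/dtau, dq/dtau) = (-0.145170, -0.123615); Gamma_ppp = 2.529734, Gamma_ppq = -0.030141, Gamma_pqq = 1.906996, Gamma_qpp = -0.380898, Gamma_qpq = 0.004538, Gamma_qqq = -0.287133; k4 = (-0.145170, -0.123615, -0.081371, 0.012252)
  Y <- Y + (h/6)(k1 + 2k2 + 2k3 + k4): p = 0.4663, q = -0.0311, dp/dtau = -0.1451, dq/dtau = -0.1236
step 2:
  k1: at (p, q) = (0.466251, -0.031135), (dp/dtau, dq/dtau) = (-0.145125, -0.123567); Gamma_ppp = 2.530151, Gamma_ppq = -0.030197, Gamma_pqq = 1.907059, Gamma_qpp = -0.381585, Gamma_qpq = 0.004554, Gamma_qqq = -0.287613; k1 = (-0.145125, -0.123567, -0.081324, 0.012265)
  k2: at (p, q) = (0.448111, -0.046581), (dp/dtau, dq/dtau) = (-0.155291, -0.122034); Gamma_ppp = 2.238778, Gamma_ppq = -0.043278, Gamma_pqq = 1.809976, Gamma_qpp = -0.562739, Gamma_qpq = 0.010878, Gamma_qqq = -0.454955; k2 = (-0.155291, -0.122034, -0.079303, 0.019934)
  k3: at (p, q) = (0.446840, -0.046389), (dp/dtau, dq/dtau) = (-0.155038, -0.121075); Gamma_ppp = 2.220244, Gamma_ppq = -0.042986, Gamma_pqq = 1.804038, Gamma_qpp = -0.560173, Gamma_qpq = 0.010846, Gamma_qqq = -0.455163; k3 = (-0.155038, -0.121075, -0.078200, 0.019730)
  k4: at (p, q) = (0.427492, -0.061404), (dp/dtau, dq/dtau) = (-0.164675, -0.118635); Gamma_ppp = 1.900087, Gamma_ppq = -0.053202, Gamma_pqq = 1.670049, Gamma_qpp = -0.715326, Gamma_qpq = 0.020029, Gamma_qqq = -0.628724; k4 = (-0.164675, -0.118635, -0.072952, 0.027464)
  Y <- Y + (h/6)(k1 + 2k2 + 2k3 + k4): p = 0.4275, q = -0.0615, dp/dtau = -0.1647, dq/dtau = -0.1186

Answer: p = 0.4275, q = -0.0615, dp/dtau = -0.1647, dq/dtau = -0.1186


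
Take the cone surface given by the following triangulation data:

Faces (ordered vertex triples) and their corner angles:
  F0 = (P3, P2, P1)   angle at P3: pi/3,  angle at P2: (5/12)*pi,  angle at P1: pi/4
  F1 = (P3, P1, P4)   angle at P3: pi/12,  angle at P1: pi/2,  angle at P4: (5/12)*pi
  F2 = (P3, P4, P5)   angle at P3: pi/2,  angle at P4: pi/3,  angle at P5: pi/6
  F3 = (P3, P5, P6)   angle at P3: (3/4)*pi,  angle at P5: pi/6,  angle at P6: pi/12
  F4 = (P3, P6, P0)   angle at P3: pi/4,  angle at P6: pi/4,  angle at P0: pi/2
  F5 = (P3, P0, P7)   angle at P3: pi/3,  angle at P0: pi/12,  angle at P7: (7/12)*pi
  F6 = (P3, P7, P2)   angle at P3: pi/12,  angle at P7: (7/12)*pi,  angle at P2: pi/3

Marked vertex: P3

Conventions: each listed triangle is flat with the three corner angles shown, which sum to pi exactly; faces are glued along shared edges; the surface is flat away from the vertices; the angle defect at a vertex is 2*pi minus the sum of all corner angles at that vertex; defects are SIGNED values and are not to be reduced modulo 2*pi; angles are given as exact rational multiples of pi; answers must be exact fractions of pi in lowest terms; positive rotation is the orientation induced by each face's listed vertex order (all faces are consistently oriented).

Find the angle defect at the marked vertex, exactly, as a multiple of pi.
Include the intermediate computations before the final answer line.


Sum of corner angles at P3: (7/3)*pi
defect = 2*pi - (7/3)*pi

Answer: defect(P3) = -pi/3


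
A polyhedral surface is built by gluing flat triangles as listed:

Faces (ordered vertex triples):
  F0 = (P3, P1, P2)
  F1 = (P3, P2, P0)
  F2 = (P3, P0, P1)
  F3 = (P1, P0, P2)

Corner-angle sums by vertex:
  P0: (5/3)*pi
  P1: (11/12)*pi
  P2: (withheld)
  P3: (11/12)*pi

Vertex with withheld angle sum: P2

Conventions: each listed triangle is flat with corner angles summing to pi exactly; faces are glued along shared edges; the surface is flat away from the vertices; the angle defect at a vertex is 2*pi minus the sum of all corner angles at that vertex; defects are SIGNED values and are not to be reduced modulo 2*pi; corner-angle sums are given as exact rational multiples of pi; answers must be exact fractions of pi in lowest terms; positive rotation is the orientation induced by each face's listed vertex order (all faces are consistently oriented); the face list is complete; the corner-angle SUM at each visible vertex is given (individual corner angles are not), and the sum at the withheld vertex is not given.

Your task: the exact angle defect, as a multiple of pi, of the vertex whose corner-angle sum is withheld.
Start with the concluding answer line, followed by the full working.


Answer: defect(P2) = (3/2)*pi

V = 4, E = 6, F = 4; chi = V - E + F = 2
Gauss-Bonnet: total defect = 2*pi*chi = 4*pi; visible defects sum to (5/2)*pi


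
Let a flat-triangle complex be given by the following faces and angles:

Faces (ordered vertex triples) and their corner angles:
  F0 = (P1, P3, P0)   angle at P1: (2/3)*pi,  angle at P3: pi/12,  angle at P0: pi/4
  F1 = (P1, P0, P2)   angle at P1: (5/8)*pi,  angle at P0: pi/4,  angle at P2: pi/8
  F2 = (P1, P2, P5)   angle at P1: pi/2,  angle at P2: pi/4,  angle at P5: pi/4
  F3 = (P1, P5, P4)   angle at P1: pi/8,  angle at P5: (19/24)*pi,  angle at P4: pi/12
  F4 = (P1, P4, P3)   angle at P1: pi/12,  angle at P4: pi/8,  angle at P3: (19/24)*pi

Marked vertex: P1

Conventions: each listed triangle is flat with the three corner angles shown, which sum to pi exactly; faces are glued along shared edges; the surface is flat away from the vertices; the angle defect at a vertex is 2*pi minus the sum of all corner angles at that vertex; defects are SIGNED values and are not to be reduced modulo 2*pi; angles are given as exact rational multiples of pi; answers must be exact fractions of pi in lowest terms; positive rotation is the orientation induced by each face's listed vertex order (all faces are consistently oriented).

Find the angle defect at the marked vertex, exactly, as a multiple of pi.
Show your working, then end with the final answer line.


Sum of corner angles at P1: 2*pi
defect = 2*pi - 2*pi

Answer: defect(P1) = 0


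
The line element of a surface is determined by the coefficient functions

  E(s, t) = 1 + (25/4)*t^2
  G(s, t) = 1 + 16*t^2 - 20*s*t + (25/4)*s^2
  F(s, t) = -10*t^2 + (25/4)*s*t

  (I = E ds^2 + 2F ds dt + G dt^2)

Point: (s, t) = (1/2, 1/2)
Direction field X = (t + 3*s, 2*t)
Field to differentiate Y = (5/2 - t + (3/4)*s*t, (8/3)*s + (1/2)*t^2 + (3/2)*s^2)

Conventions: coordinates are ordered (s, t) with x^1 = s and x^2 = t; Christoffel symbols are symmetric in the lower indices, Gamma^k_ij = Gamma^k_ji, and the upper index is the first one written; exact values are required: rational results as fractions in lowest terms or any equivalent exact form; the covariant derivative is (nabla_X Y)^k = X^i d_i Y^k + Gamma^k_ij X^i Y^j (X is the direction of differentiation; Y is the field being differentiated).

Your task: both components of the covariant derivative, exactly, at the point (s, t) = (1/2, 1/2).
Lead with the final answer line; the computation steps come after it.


Answer: (nabla_X Y)^s = 731/240, (nabla_X Y)^t = 8497/1200

E = 41/16, F = -15/16, G = 25/16 at the point
E_s = 0, E_t = 25/4, F_s = 25/8, F_t = -55/8, G_s = -15/4, G_t = 6
EG - F^2 = 25/8;  g^inv = (8/25) * [[25/16, 15/16], [15/16, 41/16]]
first-kind symbols [ij,l] = (1/2)(d_i g_jl + d_j g_il - d_l g_ij): [ss,s] = E_s/2 = 0, [ss,t] = F_s - E_t/2 = 0, [st,s] = E_t/2 = 25/8, [st,t] = G_s/2 = -15/8, [tt,s] = F_t - G_s/2 = -5, [tt,t] = G_t/2 = 3
Gamma^s_ij = (G*[ij,s] - F*[ij,t])/(EG - F^2), Gamma^t_ij = (E*[ij,t] - F*[ij,s])/(EG - F^2)
Gamma_sss = 0, Gamma_sst = 1, Gamma_stt = -8/5, Gamma_tss = 0, Gamma_tst = -3/5, Gamma_ttt = 24/25
X = (2, 1), Y = (35/16, 11/6) at the point


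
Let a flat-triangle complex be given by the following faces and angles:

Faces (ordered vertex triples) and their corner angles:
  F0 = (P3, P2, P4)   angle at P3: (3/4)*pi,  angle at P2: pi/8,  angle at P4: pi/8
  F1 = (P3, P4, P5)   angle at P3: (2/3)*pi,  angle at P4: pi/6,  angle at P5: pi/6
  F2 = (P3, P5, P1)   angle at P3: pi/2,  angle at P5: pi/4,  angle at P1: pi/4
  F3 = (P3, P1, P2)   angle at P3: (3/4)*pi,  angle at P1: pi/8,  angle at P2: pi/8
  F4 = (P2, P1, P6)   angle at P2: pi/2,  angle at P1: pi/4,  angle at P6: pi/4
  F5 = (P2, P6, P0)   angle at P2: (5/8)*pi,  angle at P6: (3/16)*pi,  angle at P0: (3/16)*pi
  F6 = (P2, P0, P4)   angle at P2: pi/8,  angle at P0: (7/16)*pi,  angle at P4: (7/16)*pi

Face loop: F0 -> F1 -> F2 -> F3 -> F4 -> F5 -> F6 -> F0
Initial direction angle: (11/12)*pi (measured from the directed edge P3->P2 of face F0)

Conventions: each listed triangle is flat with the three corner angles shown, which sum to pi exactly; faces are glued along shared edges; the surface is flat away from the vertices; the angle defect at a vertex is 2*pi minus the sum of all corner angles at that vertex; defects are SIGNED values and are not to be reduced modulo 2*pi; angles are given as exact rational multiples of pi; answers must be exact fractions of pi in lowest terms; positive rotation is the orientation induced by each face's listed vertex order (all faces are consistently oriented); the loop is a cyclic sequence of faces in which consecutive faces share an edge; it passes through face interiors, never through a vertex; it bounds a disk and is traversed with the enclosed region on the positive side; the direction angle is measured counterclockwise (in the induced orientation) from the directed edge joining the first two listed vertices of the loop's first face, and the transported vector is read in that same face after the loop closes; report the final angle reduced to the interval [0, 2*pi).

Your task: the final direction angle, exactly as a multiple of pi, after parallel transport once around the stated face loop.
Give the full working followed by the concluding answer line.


enclosed vertex P2: corner angles sum to (3/2)*pi, defect = 2*pi - (3/2)*pi = pi/2
enclosed vertex P3: corner angles sum to (8/3)*pi, defect = 2*pi - (8/3)*pi = (-2/3)*pi
the final direction is the initial angle plus the enclosed defects, taken mod 2*pi in the induced orientation
final angle = (11/12)*pi - pi/6 = (3/4)*pi (mod 2*pi)

Answer: final direction angle = (3/4)*pi


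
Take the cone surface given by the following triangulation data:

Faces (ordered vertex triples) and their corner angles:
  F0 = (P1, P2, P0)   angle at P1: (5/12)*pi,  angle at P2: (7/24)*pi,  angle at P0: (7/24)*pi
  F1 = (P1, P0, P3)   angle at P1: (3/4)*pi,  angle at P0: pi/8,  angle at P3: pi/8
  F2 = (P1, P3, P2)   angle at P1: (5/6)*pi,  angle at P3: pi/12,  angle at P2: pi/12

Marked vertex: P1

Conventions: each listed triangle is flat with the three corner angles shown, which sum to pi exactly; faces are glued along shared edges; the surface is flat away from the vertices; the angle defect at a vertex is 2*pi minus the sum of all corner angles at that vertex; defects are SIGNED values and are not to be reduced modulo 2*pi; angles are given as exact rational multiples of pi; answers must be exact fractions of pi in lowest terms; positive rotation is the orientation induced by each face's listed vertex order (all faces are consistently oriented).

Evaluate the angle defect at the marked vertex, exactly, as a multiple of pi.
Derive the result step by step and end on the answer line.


Sum of corner angles at P1: 2*pi
defect = 2*pi - 2*pi

Answer: defect(P1) = 0


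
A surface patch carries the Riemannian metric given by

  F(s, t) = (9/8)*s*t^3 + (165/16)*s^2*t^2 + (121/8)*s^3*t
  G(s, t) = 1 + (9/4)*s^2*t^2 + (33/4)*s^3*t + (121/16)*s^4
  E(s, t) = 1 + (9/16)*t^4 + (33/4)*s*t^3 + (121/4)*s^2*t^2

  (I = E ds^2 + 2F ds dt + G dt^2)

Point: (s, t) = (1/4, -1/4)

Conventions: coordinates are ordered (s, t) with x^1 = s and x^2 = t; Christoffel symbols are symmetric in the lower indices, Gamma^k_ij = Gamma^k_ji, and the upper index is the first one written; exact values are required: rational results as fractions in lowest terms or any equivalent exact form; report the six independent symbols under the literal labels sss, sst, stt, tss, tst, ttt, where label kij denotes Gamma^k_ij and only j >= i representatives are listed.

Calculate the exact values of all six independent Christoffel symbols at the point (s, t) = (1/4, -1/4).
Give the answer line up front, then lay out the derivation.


Answer: Gamma_sss = 836/2241, Gamma_sst = -608/2241, Gamma_stt = -76/747, Gamma_tss = -220/2241, Gamma_tst = 160/2241, Gamma_ttt = 20/747

E = 4457/4096, F = -95/4096, G = 4121/4096 at the point
E_s = 209/256, E_t = -19/32, F_s = -207/512, F_t = -17/512, G_s = 5/32, G_t = 15/256
EG - F^2 = 2241/2048;  g^inv = (2048/2241) * [[4121/4096, 95/4096], [95/4096, 4457/4096]]
first-kind symbols [ij,l] = (1/2)(d_i g_jl + d_j g_il - d_l g_ij): [ss,s] = E_s/2 = 209/512, [ss,t] = F_s - E_t/2 = -55/512, [st,s] = E_t/2 = -19/64, [st,t] = G_s/2 = 5/64, [tt,s] = F_t - G_s/2 = -57/512, [tt,t] = G_t/2 = 15/512
Gamma^s_ij = (G*[ij,s] - F*[ij,t])/(EG - F^2), Gamma^t_ij = (E*[ij,t] - F*[ij,s])/(EG - F^2)


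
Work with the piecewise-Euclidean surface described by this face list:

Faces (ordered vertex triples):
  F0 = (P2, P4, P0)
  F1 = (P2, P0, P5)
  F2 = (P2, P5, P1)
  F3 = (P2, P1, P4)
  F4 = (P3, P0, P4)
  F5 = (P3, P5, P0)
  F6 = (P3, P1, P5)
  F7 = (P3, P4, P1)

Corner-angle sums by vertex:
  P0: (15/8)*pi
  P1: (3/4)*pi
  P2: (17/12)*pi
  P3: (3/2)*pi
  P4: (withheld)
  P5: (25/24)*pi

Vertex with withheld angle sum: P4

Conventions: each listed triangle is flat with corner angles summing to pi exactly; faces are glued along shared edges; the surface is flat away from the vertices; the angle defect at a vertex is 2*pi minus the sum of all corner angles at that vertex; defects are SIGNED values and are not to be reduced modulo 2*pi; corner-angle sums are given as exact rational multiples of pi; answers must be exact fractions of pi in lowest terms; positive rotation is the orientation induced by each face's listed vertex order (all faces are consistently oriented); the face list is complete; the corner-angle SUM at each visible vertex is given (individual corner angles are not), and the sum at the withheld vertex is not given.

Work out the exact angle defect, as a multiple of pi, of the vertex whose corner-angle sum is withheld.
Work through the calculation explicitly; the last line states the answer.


V = 6, E = 12, F = 8; chi = V - E + F = 2
Gauss-Bonnet: total defect = 2*pi*chi = 4*pi; visible defects sum to (41/12)*pi

Answer: defect(P4) = (7/12)*pi


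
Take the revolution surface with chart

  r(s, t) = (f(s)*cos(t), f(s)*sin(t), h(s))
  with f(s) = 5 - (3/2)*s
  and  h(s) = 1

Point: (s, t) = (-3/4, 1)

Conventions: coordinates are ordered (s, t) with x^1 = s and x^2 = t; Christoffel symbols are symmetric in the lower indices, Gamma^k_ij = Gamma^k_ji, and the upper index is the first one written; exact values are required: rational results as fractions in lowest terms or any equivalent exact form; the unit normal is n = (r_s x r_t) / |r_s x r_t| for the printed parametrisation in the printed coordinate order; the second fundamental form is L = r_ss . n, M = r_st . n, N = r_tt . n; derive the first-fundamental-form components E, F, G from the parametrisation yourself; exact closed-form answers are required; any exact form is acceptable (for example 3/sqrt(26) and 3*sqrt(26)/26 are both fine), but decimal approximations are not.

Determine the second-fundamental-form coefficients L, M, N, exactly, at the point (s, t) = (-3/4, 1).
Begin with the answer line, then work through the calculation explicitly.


Answer: L = 0, M = 0, N = 0

f = 49/8, f' = -3/2, f'' = 0, h' = 0, h'' = 0
E = 9/4, F = 0, G = 2401/64; answer radicand W^2 = 9/4
unnormalised second-form numerators: l = 0, m = 0, n = 0; L = l/sqrt(9/4), and similarly M = m/sqrt(W^2), N = n/sqrt(W^2)


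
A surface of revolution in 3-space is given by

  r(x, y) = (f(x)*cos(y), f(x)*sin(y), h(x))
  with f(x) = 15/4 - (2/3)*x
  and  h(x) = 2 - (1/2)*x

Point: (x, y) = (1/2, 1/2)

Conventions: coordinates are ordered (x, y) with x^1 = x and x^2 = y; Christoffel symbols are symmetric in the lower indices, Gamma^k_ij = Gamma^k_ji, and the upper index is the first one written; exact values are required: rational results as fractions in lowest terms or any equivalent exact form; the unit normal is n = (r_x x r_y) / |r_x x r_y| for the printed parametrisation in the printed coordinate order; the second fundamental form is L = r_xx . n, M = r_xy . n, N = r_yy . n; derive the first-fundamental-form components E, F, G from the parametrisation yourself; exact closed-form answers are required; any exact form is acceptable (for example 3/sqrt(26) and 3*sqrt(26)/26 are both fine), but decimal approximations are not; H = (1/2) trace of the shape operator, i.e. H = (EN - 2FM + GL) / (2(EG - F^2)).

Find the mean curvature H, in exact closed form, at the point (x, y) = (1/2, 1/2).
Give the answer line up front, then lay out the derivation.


Answer: H = -18/205

f = 41/12, f' = -2/3, f'' = 0, h' = -1/2, h'' = 0
E = 25/36, F = 0, G = 1681/144; answer radicand W^2 = 25/36
unnormalised second-form numerators: l = 0, m = 0, n = -41/24; L = l/sqrt(25/36), and similarly M = m/sqrt(W^2), N = n/sqrt(W^2)
H = (E*n - 2*F*m + G*l) / (2*(EG - F^2)*sqrt(W^2)); E*n - 2*F*m + G*l = -1025/864, EG - F^2 = 42025/5184, so H = (-3/41)/sqrt(25/36)


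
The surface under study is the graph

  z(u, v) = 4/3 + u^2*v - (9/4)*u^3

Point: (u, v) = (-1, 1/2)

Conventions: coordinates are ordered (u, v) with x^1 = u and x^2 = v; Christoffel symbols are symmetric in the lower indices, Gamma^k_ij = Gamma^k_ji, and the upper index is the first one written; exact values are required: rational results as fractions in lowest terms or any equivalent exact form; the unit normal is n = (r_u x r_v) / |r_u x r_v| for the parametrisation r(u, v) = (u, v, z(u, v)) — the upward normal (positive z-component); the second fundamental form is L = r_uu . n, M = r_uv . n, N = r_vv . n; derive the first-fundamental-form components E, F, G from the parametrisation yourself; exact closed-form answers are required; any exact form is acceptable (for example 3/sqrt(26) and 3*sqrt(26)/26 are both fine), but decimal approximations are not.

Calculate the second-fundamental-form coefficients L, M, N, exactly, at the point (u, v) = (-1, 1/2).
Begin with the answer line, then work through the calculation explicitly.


Answer: L = 58*sqrt(993)/993, M = -8*sqrt(993)/993, N = 0

z_u = -31/4, z_v = 1, z_uu = 29/2, z_uv = -2, z_vv = 0
E = 977/16, F = -31/4, G = 2; answer radicand W^2 = 993/16
unnormalised second-form numerators: l = 29/2, m = -2, n = 0; L = l/sqrt(993/16), and similarly M = m/sqrt(W^2), N = n/sqrt(W^2)


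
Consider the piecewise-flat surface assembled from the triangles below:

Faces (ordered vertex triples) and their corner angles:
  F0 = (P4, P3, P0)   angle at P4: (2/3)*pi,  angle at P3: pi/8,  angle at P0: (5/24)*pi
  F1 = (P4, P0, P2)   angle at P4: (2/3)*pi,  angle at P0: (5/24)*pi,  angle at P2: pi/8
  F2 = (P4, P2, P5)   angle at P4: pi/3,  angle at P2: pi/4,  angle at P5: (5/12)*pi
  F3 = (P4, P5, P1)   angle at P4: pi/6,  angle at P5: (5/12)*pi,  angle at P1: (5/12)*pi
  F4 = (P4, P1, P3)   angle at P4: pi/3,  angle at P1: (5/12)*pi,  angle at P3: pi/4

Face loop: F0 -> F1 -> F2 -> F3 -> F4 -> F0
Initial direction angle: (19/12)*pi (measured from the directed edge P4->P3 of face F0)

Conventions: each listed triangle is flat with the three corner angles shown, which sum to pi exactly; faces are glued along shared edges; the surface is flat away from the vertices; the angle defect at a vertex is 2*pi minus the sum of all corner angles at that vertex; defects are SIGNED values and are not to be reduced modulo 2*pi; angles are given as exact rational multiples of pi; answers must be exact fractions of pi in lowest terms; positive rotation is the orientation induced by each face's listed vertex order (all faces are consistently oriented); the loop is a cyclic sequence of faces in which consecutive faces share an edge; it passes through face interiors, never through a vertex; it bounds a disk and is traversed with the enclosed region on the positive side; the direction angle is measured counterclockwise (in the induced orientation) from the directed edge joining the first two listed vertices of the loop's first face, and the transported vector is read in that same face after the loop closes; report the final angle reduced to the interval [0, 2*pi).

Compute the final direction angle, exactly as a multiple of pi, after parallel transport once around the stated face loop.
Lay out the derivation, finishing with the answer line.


enclosed vertex P4: corner angles sum to (13/6)*pi, defect = 2*pi - (13/6)*pi = -pi/6
holonomy = initial angle + sum of enclosed defects (mod 2*pi), positive in the induced orientation
final angle = (19/12)*pi - pi/6 = (17/12)*pi (mod 2*pi)

Answer: final direction angle = (17/12)*pi


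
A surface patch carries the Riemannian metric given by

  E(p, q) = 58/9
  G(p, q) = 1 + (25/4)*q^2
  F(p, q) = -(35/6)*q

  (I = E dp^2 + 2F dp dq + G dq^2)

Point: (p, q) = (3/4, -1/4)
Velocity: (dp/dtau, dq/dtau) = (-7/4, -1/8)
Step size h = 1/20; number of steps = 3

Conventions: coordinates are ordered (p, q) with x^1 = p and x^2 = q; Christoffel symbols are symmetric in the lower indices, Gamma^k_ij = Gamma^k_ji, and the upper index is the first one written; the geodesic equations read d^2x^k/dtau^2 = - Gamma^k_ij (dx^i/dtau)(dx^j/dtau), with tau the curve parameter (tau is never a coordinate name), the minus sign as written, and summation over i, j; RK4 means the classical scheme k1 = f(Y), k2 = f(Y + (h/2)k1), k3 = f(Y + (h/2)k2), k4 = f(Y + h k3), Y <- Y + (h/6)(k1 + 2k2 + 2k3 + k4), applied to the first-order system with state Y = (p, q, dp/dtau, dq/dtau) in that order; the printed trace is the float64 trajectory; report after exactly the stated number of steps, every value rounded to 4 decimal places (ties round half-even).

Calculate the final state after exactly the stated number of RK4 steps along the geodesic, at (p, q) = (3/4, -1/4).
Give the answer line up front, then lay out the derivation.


Answer: p = 0.4876, q = -0.2687, dp/dtau = -1.7480, dq/dtau = -0.1244

f(Y) = (dp/dtau, dq/dtau, -Gamma^p_ij Y'^i Y'^j, -Gamma^q_ij Y'^i Y'^j) with the Gammas evaluated at the stage position; h = 0.050000; intermediate values shown to 6 dp
step 0: p = 0.7500, q = -0.2500, dp/dtau = -1.7500, dq/dtau = -0.1250
step 1:
  k1: at (p, q) = (0.750000, -0.250000), (dp/dtau, dq/dtau) = (-1.750000, -0.125000); Gamma_ppp = 0.000000, Gamma_ppq = 0.000000, Gamma_pqq = -0.853442, Gamma_qpp = 0.000000, Gamma_qpq = 0.000000, Gamma_qqq = -0.228600; k1 = (-1.750000, -0.125000, 0.013335, 0.003572)
  k2: at (p, q) = (0.706250, -0.253125), (dp/dtau, dq/dtau) = (-1.749667, -0.124911); Gamma_ppp = 0.000000, Gamma_ppq = 0.000000, Gamma_pqq = -0.852216, Gamma_qpp = 0.000000, Gamma_qpq = 0.000000, Gamma_qqq = -0.231126; k2 = (-1.749667, -0.124911, 0.013297, 0.003606)
  k3: at (p, q) = (0.706258, -0.253123), (dp/dtau, dq/dtau) = (-1.749668, -0.124910); Gamma_ppp = 0.000000, Gamma_ppq = 0.000000, Gamma_pqq = -0.852217, Gamma_qpp = 0.000000, Gamma_qpq = 0.000000, Gamma_qqq = -0.231124; k3 = (-1.749668, -0.124910, 0.013297, 0.003606)
  k4: at (p, q) = (0.662517, -0.256245), (dp/dtau, dq/dtau) = (-1.749335, -0.124820); Gamma_ppp = 0.000000, Gamma_ppq = 0.000000, Gamma_pqq = -0.850981, Gamma_qpp = 0.000000, Gamma_qpq = 0.000000, Gamma_qqq = -0.233636; k4 = (-1.749335, -0.124820, 0.013258, 0.003640)
  Y <- Y + (h/6)(k1 + 2k2 + 2k3 + k4): p = 0.6625, q = -0.2562, dp/dtau = -1.7493, dq/dtau = -0.1248
step 2:
  k1: at (p, q) = (0.662517, -0.256246), (dp/dtau, dq/dtau) = (-1.749335, -0.124820); Gamma_ppp = 0.000000, Gamma_ppq = 0.000000, Gamma_pqq = -0.850981, Gamma_qpp = 0.000000, Gamma_qpq = 0.000000, Gamma_qqq = -0.233636; k1 = (-1.749335, -0.124820, 0.013258, 0.003640)
  k2: at (p, q) = (0.618783, -0.259366), (dp/dtau, dq/dtau) = (-1.749004, -0.124729); Gamma_ppp = 0.000000, Gamma_ppq = 0.000000, Gamma_pqq = -0.849735, Gamma_qpp = 0.000000, Gamma_qpq = 0.000000, Gamma_qqq = -0.236135; k2 = (-1.749004, -0.124729, 0.013220, 0.003674)
  k3: at (p, q) = (0.618792, -0.259364), (dp/dtau, dq/dtau) = (-1.749005, -0.124728); Gamma_ppp = 0.000000, Gamma_ppq = 0.000000, Gamma_pqq = -0.849736, Gamma_qpp = 0.000000, Gamma_qpq = 0.000000, Gamma_qqq = -0.236133; k3 = (-1.749005, -0.124728, 0.013219, 0.003674)
  k4: at (p, q) = (0.575066, -0.262482), (dp/dtau, dq/dtau) = (-1.748674, -0.124636); Gamma_ppp = 0.000000, Gamma_ppq = 0.000000, Gamma_pqq = -0.848479, Gamma_qpp = 0.000000, Gamma_qpq = 0.000000, Gamma_qqq = -0.238618; k4 = (-1.748674, -0.124636, 0.013180, 0.003707)
  Y <- Y + (h/6)(k1 + 2k2 + 2k3 + k4): p = 0.5751, q = -0.2625, dp/dtau = -1.7487, dq/dtau = -0.1246
step 3:
  k1: at (p, q) = (0.575066, -0.262482), (dp/dtau, dq/dtau) = (-1.748674, -0.124636); Gamma_ppp = 0.000000, Gamma_ppq = 0.000000, Gamma_pqq = -0.848479, Gamma_qpp = 0.000000, Gamma_qpq = 0.000000, Gamma_qqq = -0.238618; k1 = (-1.748674, -0.124636, 0.013180, 0.003707)
  k2: at (p, q) = (0.531350, -0.265598), (dp/dtau, dq/dtau) = (-1.748345, -0.124543); Gamma_ppp = 0.000000, Gamma_ppq = 0.000000, Gamma_pqq = -0.847211, Gamma_qpp = 0.000000, Gamma_qpq = 0.000000, Gamma_qqq = -0.241090; k2 = (-1.748345, -0.124543, 0.013141, 0.003740)
  k3: at (p, q) = (0.531358, -0.265595), (dp/dtau, dq/dtau) = (-1.748346, -0.124543); Gamma_ppp = 0.000000, Gamma_ppq = 0.000000, Gamma_pqq = -0.847212, Gamma_qpp = 0.000000, Gamma_qpq = 0.000000, Gamma_qqq = -0.241088; k3 = (-1.748346, -0.124543, 0.013141, 0.003739)
  k4: at (p, q) = (0.487649, -0.268709), (dp/dtau, dq/dtau) = (-1.748017, -0.124449); Gamma_ppp = 0.000000, Gamma_ppq = 0.000000, Gamma_pqq = -0.845935, Gamma_qpp = 0.000000, Gamma_qpq = 0.000000, Gamma_qqq = -0.243547; k4 = (-1.748017, -0.124449, 0.013101, 0.003772)
  Y <- Y + (h/6)(k1 + 2k2 + 2k3 + k4): p = 0.4876, q = -0.2687, dp/dtau = -1.7480, dq/dtau = -0.1244
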